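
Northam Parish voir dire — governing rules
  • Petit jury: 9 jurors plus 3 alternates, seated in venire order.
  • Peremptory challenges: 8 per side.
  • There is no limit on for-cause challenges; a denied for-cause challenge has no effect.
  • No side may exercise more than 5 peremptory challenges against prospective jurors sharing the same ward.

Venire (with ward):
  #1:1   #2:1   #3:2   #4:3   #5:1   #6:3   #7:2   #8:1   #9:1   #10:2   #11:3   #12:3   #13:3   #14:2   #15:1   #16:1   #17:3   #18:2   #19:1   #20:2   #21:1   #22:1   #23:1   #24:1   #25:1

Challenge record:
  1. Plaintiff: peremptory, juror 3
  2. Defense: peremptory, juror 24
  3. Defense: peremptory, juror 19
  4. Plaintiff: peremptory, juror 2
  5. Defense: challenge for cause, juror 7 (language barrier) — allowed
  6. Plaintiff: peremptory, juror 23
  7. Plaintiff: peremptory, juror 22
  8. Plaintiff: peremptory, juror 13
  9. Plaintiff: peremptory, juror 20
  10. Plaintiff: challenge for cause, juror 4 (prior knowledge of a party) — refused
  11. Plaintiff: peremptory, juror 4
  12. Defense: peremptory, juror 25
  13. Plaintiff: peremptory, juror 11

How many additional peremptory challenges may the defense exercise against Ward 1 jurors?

Defense peremptories so far: #24, #19, #25 — 3 of 8 used, 5 left overall.
Against Ward 1: #24, #19, #25 — 3 used; per-ward cap 5 leaves 2.
Binding limit: min(5, 2) = 2.

2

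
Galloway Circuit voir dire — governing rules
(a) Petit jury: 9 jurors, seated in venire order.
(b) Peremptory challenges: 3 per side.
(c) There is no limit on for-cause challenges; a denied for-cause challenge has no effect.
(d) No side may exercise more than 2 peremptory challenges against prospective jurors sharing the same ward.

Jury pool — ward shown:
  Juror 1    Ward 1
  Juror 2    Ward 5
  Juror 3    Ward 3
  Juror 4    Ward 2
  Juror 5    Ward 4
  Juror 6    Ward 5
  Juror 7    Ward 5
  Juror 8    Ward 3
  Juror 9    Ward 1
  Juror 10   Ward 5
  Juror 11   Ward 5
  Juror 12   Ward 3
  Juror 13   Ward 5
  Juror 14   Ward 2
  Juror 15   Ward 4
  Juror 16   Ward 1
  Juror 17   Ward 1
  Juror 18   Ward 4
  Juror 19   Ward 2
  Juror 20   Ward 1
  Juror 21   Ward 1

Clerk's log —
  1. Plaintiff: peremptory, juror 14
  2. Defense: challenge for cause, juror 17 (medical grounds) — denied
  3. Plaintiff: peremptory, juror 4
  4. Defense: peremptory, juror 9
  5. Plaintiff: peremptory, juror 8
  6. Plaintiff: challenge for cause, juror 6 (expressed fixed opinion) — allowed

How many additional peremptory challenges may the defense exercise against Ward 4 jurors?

Defense peremptories so far: #9 — 1 of 3 used, 2 left overall.
Against Ward 4: none yet — per-ward cap 2 leaves 2.
Binding limit: min(2, 2) = 2.

2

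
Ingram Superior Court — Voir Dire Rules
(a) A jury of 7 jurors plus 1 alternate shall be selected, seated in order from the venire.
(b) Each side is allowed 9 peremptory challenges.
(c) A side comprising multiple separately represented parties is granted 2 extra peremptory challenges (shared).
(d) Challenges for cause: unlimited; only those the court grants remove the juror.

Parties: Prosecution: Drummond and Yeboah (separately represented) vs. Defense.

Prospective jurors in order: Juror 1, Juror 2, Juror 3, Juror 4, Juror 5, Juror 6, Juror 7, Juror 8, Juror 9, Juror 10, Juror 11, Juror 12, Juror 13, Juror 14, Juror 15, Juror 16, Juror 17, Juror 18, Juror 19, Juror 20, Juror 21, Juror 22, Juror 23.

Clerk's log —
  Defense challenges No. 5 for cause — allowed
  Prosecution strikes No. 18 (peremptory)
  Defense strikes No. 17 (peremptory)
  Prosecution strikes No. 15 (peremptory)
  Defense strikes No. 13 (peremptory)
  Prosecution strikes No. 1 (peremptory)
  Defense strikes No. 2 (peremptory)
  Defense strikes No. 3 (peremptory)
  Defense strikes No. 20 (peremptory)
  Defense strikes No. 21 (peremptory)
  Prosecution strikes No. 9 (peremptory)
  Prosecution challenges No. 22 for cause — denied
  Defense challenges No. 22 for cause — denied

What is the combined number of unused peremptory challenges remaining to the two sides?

10

Prosecution allotment: 9 base + 2 multi-party = 11. Defense allotment: 9.
Prosecution peremptories used: #18, #15, #1, #9 — 4 (the for-cause on #22 doesn't count).
Defense peremptories used: #17, #13, #2, #3, #20, #21 — 6 (for-cause on #5, #22 don't count).
Remaining: (11 − 4) + (9 − 6) = 10.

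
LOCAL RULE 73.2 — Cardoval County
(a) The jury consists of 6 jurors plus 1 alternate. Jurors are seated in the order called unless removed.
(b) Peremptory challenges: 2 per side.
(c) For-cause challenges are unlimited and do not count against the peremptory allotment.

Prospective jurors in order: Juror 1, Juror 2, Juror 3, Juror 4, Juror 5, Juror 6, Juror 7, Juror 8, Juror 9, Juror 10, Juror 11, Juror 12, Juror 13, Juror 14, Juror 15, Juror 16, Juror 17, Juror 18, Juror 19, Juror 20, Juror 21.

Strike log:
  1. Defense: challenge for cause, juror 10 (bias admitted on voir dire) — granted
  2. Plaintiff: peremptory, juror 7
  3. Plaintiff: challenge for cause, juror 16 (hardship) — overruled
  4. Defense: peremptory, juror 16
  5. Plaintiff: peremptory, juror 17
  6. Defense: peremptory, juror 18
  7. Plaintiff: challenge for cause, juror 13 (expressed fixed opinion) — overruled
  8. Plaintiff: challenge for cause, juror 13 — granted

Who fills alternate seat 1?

8

Removed: #7, #10, #13, #16, #17, #18.
Seating in order: seats 1–6 → #1, #2, #3, #4, #5, #6; alternates → #8.
So alternate 1 is #8.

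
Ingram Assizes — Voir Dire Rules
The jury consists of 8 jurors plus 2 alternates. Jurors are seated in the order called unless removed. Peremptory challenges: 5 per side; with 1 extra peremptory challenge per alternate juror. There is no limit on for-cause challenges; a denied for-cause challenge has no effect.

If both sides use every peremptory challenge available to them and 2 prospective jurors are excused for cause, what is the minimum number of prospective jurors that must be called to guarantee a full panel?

Seats to fill: 8 + 2 alternates = 10.
Peremptories: 5 + 1×2 = 7 per side × 2 sides = 14.
For-cause removals: 2.
Minimum venire: 10 + 14 + 2 = 26.

26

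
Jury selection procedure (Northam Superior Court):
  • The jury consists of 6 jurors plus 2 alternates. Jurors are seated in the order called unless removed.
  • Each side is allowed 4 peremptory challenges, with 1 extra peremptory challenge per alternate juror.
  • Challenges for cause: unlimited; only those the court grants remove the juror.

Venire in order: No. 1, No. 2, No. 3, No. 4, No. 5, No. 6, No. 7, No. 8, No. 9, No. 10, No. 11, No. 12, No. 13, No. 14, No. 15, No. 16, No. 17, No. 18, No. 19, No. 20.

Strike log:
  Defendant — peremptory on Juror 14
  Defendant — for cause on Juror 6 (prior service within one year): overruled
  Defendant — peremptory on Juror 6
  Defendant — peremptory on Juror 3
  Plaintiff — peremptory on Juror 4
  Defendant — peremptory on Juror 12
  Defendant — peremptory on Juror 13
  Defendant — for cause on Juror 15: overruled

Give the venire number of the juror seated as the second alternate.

11

Removed: #3, #4, #6, #12, #13, #14. (#15 stays — for-cause denied.)
Filling seats in venire order through position 8: #1, #2, #5, #7, #8, #9, #10, #11.
So alternate 2 is #11.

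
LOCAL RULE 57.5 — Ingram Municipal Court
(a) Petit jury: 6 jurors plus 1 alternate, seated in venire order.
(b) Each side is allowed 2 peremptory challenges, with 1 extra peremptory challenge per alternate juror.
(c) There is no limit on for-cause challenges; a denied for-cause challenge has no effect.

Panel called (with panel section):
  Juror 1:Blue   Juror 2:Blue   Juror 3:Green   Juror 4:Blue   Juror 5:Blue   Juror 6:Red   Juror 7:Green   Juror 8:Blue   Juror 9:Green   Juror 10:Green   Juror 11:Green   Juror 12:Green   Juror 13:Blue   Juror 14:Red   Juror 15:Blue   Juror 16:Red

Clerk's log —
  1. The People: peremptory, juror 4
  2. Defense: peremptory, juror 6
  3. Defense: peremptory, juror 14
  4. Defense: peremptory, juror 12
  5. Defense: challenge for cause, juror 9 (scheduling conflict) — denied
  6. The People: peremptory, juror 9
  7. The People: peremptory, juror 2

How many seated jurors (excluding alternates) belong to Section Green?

Removed: #2, #4, #6, #9, #12, #14.
Seated jurors 1–6: #1, #3, #5, #7, #8, #10 (alternates #11 not counted).
Of those, in Section Green: #3, #7, #10 → 3.

3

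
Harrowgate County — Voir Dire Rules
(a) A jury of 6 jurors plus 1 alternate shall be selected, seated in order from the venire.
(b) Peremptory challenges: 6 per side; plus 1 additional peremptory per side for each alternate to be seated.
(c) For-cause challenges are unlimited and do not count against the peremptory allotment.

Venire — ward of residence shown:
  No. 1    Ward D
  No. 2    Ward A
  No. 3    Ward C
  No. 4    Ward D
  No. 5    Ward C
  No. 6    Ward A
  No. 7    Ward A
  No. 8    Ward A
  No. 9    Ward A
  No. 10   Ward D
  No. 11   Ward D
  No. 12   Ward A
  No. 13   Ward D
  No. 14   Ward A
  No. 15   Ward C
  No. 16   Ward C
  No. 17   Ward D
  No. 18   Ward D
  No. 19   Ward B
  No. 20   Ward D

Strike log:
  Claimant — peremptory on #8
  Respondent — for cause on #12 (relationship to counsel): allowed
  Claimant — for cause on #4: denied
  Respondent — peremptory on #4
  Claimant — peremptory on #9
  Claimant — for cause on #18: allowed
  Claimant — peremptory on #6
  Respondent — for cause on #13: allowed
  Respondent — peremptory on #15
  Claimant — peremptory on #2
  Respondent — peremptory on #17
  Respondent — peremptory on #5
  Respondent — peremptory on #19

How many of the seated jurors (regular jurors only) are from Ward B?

0

Removed: #2, #4, #5, #6, #8, #9, #12, #13, #15, #17, #18, #19.
Seated jurors 1–6: #1, #3, #7, #10, #11, #14 (alternates #16 not counted).
None of those are in Ward B → 0.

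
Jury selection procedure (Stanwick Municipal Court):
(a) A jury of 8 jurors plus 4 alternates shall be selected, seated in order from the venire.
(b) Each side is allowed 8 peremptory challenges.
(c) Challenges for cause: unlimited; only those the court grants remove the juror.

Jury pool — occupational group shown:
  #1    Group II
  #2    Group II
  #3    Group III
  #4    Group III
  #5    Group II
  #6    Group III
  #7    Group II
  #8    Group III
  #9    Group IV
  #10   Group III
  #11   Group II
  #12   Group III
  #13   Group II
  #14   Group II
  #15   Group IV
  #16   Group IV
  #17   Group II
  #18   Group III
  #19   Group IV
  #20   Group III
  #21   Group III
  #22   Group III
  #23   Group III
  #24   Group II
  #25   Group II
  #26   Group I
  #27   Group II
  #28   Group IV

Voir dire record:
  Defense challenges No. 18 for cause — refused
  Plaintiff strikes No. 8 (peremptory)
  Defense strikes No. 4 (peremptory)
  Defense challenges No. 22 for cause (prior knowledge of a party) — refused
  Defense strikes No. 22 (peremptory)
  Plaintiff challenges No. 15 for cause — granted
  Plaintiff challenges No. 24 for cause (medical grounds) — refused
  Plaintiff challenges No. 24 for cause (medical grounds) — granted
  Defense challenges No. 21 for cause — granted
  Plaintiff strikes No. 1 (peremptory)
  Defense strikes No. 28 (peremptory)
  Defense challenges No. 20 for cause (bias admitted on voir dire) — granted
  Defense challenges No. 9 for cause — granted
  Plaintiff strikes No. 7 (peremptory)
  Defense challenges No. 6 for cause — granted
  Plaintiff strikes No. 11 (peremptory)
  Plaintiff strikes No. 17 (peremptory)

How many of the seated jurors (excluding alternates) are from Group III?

Removed: #1, #4, #6, #7, #8, #9, #11, #15, #17, #20, #21, #22, #24, #28.
Seated jurors 1–8: #2, #3, #5, #10, #12, #13, #14, #16 (alternates #18, #19, #23, #25 not counted).
Of those, in Group III: #3, #10, #12 → 3.

3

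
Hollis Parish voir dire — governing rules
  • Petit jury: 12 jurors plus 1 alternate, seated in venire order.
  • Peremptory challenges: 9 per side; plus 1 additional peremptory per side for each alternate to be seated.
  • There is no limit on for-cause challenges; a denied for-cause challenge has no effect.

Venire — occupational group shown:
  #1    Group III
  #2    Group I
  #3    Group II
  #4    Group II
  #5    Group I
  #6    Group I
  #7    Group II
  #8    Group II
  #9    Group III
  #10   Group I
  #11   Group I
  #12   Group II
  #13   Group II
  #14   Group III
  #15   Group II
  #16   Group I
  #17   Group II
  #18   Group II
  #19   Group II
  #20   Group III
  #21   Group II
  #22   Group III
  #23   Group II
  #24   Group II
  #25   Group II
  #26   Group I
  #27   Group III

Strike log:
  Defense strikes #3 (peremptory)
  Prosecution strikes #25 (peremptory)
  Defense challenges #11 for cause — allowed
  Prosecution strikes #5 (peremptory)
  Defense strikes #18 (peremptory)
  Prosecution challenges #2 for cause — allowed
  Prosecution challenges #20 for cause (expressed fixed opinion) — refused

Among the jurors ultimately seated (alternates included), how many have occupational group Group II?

7

Removed: #2, #3, #5, #11, #18, #25.
Seated (13 incl. alternates): #1, #4, #6, #7, #8, #9, #10, #12, #13, #14, #15, #16, #17.
Of those, in Group II: #4, #7, #8, #12, #13, #15, #17 → 7.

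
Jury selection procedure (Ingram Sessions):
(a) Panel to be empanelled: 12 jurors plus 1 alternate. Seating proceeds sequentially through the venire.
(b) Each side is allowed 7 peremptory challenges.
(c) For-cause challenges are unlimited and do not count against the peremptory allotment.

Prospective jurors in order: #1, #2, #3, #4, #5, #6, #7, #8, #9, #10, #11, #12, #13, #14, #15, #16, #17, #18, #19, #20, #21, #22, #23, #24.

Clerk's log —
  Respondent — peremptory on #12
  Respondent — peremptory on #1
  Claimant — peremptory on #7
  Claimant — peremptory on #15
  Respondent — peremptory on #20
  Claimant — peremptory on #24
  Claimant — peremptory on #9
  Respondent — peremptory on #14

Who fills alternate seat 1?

19

Removed: #1, #7, #9, #12, #14, #15, #20, #24.
Seating in order: seats 1–12 → #2, #3, #4, #5, #6, #8, #10, #11, #13, #16, #17, #18; alternates → #19.
So alternate 1 is #19.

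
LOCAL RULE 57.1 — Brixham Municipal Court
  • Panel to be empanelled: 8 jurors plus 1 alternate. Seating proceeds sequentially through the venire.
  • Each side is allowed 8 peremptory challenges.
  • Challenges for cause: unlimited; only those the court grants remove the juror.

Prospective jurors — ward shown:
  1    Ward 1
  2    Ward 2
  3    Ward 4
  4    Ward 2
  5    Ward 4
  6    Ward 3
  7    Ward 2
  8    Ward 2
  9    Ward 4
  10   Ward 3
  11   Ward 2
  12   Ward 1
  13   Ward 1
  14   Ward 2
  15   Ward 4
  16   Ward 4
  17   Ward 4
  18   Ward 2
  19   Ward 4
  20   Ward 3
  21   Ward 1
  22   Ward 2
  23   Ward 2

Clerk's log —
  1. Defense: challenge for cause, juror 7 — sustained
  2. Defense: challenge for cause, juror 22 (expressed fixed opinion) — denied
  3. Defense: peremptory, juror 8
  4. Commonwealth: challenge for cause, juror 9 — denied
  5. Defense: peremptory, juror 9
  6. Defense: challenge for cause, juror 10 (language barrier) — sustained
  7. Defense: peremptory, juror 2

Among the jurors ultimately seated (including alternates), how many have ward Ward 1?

3

Removed: #2, #7, #8, #9, #10.
Seated (9 incl. alternates): #1, #3, #4, #5, #6, #11, #12, #13, #14.
Of those, in Ward 1: #1, #12, #13 → 3.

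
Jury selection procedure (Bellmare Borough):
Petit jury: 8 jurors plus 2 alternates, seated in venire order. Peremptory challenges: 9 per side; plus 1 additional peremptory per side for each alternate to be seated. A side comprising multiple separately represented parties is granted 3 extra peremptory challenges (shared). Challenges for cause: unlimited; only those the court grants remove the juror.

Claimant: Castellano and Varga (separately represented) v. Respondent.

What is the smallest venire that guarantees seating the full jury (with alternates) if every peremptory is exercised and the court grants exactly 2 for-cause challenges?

37

Seats to fill: 8 + 2 alternates = 10.
Peremptories — Claimant: 9 + 1×2 + 3 = 14; Respondent: 9 + 1×2 = 11; total 25.
For-cause removals: 2.
Minimum venire: 10 + 25 + 2 = 37.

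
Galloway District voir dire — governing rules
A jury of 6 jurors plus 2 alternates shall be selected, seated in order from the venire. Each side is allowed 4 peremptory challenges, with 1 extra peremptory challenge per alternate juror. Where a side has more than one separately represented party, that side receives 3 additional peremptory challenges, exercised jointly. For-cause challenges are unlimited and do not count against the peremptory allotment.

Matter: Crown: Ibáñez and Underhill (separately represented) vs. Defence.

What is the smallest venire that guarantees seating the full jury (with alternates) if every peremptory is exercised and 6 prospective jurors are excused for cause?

29

Seats to fill: 6 + 2 alternates = 8.
Peremptories — Crown: 4 + 1×2 + 3 = 9; Defence: 4 + 1×2 = 6; total 15.
For-cause removals: 6.
Minimum venire: 8 + 15 + 6 = 29.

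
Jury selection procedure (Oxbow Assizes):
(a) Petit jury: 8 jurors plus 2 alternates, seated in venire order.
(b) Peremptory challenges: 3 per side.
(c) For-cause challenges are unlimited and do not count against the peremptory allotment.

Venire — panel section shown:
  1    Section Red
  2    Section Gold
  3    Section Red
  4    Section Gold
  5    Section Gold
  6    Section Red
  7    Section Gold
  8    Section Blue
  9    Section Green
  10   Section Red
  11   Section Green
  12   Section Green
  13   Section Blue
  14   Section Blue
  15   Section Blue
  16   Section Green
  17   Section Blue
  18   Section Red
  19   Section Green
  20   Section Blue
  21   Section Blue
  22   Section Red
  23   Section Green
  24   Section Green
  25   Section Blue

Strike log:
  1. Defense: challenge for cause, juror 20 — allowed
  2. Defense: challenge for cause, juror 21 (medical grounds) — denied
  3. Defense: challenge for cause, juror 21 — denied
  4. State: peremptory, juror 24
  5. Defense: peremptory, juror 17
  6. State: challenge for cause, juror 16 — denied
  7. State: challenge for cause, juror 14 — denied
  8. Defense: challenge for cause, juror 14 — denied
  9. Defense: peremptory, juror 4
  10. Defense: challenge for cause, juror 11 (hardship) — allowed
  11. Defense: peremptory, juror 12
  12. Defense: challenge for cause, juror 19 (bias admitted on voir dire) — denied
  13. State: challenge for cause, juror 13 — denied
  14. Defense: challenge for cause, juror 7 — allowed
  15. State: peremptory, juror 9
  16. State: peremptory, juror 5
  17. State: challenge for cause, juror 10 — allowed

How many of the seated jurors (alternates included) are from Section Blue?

4

Removed: #4, #5, #7, #9, #10, #11, #12, #17, #20, #24.
Seated (10 incl. alternates): #1, #2, #3, #6, #8, #13, #14, #15, #16, #18.
Of those, in Section Blue: #8, #13, #14, #15 → 4.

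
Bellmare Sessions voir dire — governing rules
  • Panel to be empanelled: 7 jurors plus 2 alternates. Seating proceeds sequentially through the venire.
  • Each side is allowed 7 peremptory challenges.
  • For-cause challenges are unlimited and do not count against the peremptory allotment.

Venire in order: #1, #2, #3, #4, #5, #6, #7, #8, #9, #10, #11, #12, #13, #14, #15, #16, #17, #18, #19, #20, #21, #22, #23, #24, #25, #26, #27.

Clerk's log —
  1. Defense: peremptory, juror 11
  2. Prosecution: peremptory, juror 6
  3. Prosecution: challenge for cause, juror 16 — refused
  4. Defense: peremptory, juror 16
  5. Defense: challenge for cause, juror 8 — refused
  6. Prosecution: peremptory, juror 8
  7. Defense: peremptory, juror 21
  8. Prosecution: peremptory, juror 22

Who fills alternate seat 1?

Removed: #6, #8, #11, #16, #21, #22.
Seating in order: seats 1–7 → #1, #2, #3, #4, #5, #7, #9; alternates → #10, #12.
So alternate 1 is #10.

10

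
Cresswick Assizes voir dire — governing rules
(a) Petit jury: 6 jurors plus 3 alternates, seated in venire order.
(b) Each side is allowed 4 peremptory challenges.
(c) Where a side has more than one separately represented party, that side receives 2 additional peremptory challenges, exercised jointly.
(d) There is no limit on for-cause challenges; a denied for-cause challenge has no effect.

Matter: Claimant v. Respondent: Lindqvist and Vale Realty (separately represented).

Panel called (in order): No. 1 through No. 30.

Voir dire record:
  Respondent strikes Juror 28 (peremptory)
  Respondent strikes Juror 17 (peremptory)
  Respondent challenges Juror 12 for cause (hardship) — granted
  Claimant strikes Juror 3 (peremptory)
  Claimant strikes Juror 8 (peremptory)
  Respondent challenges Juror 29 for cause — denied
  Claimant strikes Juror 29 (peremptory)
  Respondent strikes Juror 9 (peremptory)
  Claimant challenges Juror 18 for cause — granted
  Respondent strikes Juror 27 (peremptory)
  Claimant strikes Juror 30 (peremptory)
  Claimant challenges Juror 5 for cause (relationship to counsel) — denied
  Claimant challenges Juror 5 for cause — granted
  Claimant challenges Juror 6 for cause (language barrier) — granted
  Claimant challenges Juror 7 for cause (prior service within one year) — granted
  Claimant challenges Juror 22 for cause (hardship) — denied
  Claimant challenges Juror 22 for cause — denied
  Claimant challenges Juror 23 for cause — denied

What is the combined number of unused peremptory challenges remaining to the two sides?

Claimant allotment: 4. Respondent allotment: 4 base + 2 multi-party = 6.
Claimant peremptories used: #3, #8, #29, #30 — 4 (for-cause on #18, #5, #5, #6, #7, #22, #22, #23 don't count).
Respondent peremptories used: #28, #17, #9, #27 — 4 (for-cause on #12, #29 don't count).
Remaining: (4 − 4) + (6 − 4) = 2.

2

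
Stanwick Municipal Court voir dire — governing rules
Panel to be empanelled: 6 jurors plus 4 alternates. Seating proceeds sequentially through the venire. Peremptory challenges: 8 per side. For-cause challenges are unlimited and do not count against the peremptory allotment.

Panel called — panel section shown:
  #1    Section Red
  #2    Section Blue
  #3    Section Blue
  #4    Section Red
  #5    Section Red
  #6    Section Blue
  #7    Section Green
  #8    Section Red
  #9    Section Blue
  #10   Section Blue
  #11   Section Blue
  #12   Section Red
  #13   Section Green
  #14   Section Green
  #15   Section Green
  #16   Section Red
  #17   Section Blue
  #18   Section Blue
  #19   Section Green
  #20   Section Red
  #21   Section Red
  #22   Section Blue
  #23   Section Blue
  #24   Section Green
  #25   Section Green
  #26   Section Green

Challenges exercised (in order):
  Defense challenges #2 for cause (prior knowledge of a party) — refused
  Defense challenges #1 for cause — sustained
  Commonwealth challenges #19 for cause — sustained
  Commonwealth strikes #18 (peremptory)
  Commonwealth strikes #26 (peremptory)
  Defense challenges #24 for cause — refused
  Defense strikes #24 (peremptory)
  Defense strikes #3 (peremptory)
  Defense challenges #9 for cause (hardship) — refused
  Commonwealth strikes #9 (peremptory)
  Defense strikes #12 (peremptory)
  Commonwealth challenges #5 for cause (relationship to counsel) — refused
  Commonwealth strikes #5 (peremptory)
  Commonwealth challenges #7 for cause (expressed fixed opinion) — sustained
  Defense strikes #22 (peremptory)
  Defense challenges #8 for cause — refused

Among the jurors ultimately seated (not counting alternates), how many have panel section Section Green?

Removed: #1, #3, #5, #7, #9, #12, #18, #19, #22, #24, #26.
Seated jurors 1–6: #2, #4, #6, #8, #10, #11 (alternates #13, #14, #15, #16 not counted).
None of those are in Section Green → 0.

0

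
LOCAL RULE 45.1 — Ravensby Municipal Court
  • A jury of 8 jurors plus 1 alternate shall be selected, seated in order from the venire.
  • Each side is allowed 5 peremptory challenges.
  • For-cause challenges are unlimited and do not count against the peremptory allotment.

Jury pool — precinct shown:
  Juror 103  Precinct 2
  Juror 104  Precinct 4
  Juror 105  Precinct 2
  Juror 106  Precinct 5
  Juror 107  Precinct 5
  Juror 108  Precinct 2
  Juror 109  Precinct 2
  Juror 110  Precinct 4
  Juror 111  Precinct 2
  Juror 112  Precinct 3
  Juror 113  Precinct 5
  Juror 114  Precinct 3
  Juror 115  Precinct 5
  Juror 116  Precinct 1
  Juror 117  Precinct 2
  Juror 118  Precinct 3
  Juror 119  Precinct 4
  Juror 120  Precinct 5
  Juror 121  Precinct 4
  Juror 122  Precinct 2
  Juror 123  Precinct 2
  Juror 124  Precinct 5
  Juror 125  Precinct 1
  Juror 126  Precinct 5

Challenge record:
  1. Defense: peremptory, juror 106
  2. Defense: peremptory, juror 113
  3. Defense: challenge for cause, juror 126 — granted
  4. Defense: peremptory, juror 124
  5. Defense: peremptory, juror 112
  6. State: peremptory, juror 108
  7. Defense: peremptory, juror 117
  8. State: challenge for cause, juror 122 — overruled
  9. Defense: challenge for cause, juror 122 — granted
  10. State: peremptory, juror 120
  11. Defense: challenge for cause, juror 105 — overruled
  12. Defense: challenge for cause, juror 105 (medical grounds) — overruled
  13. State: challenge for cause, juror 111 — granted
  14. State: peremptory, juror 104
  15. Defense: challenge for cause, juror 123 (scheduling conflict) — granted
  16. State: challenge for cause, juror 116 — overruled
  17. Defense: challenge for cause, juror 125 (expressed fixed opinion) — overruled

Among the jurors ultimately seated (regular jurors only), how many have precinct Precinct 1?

1

Removed: #104, #106, #108, #111, #112, #113, #117, #120, #122, #123, #124, #126.
Seated jurors 1–8: #103, #105, #107, #109, #110, #114, #115, #116 (alternates #118 not counted).
Of those, in Precinct 1: #116 → 1.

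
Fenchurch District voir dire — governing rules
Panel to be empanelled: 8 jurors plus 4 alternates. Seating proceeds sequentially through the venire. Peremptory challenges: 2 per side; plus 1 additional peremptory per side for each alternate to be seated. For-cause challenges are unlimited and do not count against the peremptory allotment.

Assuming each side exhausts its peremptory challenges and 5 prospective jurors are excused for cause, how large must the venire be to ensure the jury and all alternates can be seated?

29

Seats to fill: 8 + 4 alternates = 12.
Peremptories: 2 + 1×4 = 6 per side × 2 sides = 12.
For-cause removals: 5.
Minimum venire: 12 + 12 + 5 = 29.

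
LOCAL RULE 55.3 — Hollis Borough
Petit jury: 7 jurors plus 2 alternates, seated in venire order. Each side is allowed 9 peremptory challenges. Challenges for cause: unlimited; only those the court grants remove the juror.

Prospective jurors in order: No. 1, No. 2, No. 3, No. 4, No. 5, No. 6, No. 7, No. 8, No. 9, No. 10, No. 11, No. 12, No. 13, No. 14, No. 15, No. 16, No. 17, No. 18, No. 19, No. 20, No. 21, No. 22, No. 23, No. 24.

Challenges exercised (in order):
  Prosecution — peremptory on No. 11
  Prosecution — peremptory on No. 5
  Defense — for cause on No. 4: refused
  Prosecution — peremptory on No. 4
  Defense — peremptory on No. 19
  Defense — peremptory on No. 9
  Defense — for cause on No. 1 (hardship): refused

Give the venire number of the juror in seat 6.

Removed: #4, #5, #9, #11, #19. (#1 stays — for-cause denied.)
Filling seats in venire order through position 6: #1, #2, #3, #6, #7, #8.
So seat 6 is #8.

8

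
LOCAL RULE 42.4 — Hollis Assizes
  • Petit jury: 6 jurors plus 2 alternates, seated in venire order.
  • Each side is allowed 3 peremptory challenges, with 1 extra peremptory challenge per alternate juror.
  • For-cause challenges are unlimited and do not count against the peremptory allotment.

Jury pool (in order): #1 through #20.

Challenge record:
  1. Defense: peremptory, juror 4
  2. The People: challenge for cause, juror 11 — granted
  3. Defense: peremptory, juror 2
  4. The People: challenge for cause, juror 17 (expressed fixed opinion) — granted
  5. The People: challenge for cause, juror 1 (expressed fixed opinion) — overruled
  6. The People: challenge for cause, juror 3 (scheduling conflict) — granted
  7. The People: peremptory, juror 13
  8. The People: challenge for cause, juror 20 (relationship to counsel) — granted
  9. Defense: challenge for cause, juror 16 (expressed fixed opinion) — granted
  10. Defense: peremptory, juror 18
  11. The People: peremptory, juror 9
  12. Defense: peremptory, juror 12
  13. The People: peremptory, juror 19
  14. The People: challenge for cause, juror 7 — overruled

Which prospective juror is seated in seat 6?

10

Removed: #2, #3, #4, #9, #11, #12, #13, #16, #17, #18, #19, #20. (#1, #7 stay — for-cause denied.)
Filling seats in venire order through position 6: #1, #5, #6, #7, #8, #10.
So seat 6 is #10.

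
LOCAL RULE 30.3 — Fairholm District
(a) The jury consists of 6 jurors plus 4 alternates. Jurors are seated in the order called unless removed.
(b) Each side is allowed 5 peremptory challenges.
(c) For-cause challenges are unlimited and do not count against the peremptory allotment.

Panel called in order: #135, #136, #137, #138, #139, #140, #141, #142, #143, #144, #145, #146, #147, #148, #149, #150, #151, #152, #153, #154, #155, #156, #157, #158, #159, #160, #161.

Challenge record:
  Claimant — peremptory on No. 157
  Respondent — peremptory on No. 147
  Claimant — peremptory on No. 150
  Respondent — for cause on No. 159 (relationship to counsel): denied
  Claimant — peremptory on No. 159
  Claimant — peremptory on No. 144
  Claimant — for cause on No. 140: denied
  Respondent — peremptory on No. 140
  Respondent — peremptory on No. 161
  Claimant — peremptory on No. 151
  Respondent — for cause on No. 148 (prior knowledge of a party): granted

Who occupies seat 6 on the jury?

Removed: #140, #144, #147, #148, #150, #151, #157, #159, #161.
Seating in order: seats 1–6 → #135, #136, #137, #138, #139, #141; alternates → #142, #143, #145, #146.
So seat 6 is #141.

141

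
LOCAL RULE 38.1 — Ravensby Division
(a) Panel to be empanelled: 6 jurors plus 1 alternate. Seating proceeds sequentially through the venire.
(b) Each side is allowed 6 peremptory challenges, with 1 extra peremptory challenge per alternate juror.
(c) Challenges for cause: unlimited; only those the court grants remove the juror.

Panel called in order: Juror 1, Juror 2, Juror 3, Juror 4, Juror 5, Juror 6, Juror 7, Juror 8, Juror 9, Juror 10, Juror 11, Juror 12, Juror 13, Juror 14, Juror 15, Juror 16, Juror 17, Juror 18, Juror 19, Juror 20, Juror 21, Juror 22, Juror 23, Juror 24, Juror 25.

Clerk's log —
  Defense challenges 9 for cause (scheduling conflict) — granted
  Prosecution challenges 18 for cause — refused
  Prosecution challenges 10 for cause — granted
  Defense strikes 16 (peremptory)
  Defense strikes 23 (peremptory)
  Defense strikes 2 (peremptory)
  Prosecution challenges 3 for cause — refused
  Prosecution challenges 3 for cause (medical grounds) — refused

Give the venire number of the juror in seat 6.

7

Removed: #2, #9, #10, #16, #23. (#3, #18 stay — for-cause denied.)
Filling seats in venire order through position 6: #1, #3, #4, #5, #6, #7.
So seat 6 is #7.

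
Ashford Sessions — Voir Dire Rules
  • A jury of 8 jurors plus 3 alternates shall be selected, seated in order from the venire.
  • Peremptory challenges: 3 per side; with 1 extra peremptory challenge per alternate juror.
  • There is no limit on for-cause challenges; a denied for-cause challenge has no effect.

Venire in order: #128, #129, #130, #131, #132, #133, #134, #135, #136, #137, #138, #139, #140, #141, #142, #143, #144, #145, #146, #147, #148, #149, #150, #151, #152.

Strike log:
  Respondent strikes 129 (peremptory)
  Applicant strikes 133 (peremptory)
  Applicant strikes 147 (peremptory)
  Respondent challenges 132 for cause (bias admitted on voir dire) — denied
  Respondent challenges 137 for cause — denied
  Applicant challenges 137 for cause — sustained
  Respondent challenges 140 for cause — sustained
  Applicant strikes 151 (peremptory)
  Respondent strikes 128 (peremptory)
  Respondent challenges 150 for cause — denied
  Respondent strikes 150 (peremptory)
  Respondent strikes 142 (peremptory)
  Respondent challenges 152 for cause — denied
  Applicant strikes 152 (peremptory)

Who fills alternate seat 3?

Removed: #128, #129, #133, #137, #140, #142, #147, #150, #151, #152. (#132 stays — for-cause denied.)
Seating in order: seats 1–8 → #130, #131, #132, #134, #135, #136, #138, #139; alternates → #141, #143, #144.
So alternate 3 is #144.

144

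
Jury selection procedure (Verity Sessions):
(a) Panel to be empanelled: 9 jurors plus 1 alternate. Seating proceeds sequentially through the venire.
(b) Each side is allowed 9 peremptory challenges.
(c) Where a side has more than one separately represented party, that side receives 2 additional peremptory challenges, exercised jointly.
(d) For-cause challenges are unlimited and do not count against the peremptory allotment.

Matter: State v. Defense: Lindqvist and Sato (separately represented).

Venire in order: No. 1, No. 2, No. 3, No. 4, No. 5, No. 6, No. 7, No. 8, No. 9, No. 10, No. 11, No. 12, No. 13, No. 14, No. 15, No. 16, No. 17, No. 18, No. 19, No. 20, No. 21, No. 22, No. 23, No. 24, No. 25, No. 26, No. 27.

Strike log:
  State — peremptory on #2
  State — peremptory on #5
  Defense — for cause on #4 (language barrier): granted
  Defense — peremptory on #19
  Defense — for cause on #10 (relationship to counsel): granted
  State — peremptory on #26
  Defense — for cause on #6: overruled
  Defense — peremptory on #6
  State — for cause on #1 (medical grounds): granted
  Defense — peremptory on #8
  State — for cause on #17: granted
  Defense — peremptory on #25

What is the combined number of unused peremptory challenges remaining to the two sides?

State allotment: 9. Defense allotment: 9 base + 2 multi-party = 11.
State peremptories used: #2, #5, #26 — 3 (for-cause on #1, #17 don't count).
Defense peremptories used: #19, #6, #8, #25 — 4 (for-cause on #4, #10, #6 don't count).
Remaining: (9 − 3) + (11 − 4) = 13.

13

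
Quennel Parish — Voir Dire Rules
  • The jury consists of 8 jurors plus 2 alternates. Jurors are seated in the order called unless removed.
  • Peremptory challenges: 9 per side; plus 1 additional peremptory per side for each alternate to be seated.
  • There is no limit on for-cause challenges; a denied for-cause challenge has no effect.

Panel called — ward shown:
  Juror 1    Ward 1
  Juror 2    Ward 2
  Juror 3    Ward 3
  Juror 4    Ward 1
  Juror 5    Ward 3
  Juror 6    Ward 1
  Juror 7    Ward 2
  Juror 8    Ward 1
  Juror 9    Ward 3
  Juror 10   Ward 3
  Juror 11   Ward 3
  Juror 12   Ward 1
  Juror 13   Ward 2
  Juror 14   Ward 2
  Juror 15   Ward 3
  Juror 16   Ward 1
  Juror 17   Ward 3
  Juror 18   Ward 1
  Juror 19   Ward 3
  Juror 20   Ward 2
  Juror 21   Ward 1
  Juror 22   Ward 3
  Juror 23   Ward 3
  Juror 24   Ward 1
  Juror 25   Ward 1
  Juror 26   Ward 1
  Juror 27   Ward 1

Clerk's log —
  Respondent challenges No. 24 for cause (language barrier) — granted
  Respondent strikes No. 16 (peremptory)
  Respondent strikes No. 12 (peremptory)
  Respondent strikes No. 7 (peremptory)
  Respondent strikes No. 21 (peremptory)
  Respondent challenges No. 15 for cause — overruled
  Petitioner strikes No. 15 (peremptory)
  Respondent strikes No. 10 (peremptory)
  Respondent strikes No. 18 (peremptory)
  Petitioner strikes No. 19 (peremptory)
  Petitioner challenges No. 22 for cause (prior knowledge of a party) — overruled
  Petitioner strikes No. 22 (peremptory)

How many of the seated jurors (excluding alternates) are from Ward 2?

Removed: #7, #10, #12, #15, #16, #18, #19, #21, #22, #24.
Seated jurors 1–8: #1, #2, #3, #4, #5, #6, #8, #9 (alternates #11, #13 not counted).
Of those, in Ward 2: #2 → 1.

1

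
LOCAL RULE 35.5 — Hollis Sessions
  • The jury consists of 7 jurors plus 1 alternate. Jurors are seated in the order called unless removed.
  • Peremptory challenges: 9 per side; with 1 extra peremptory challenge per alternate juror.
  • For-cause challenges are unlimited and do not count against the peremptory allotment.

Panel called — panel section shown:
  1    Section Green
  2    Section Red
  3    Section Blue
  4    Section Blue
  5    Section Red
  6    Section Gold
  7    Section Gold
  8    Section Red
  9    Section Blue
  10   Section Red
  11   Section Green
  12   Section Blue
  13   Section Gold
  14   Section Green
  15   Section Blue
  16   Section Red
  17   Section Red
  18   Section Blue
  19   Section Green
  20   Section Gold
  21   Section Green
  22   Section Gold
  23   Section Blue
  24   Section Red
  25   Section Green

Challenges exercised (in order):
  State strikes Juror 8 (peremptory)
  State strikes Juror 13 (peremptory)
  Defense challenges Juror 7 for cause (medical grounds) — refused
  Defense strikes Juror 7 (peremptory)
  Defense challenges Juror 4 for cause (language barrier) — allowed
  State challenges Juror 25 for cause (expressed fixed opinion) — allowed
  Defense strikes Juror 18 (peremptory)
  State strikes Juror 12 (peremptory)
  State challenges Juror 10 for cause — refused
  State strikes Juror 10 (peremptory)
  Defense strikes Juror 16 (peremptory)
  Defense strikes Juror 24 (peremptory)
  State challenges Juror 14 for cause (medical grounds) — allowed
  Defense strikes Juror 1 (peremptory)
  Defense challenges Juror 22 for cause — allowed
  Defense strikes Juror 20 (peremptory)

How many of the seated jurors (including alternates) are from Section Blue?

Removed: #1, #4, #7, #8, #10, #12, #13, #14, #16, #18, #20, #22, #24, #25.
Seated (8 incl. alternates): #2, #3, #5, #6, #9, #11, #15, #17.
Of those, in Section Blue: #3, #9, #15 → 3.

3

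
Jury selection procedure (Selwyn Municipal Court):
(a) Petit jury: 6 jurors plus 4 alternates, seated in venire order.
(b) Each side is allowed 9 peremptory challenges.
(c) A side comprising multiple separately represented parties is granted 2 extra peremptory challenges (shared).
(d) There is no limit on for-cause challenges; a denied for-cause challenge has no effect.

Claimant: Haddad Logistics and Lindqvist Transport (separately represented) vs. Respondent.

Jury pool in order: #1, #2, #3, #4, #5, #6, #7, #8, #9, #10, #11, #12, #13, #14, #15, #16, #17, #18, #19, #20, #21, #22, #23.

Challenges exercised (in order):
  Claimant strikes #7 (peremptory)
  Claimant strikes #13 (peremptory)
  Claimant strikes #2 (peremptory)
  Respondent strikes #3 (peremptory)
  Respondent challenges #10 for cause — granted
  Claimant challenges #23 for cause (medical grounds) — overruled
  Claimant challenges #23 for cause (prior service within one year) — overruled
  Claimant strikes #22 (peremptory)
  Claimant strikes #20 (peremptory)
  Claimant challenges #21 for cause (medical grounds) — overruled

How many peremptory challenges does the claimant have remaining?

6

Claimant allotment: 9 base + 2 multi-party = 11.
Claimant peremptories used: #7, #13, #2, #22, #20 — 5 (for-cause on #23, #23, #21 don't count).
Remaining: 11 − 5 = 6.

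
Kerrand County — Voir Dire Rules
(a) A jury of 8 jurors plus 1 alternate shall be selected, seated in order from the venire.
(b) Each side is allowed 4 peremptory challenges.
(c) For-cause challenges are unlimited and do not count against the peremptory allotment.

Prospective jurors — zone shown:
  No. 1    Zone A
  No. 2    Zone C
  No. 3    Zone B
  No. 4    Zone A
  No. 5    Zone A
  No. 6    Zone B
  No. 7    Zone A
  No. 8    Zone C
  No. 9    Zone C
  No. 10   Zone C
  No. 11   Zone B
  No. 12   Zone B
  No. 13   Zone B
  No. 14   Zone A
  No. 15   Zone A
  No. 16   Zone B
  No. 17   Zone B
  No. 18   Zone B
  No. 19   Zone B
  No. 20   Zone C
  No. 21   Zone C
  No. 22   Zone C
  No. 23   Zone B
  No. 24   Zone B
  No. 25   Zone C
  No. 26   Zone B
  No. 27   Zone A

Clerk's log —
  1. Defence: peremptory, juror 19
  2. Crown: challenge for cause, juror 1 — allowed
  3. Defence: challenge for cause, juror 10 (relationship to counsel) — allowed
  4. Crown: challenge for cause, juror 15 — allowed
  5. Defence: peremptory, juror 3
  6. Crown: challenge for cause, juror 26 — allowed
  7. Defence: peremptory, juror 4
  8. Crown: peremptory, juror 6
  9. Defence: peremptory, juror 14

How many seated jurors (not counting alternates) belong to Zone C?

3

Removed: #1, #3, #4, #6, #10, #14, #15, #19, #26.
Seated jurors 1–8: #2, #5, #7, #8, #9, #11, #12, #13 (alternates #16 not counted).
Of those, in Zone C: #2, #8, #9 → 3.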